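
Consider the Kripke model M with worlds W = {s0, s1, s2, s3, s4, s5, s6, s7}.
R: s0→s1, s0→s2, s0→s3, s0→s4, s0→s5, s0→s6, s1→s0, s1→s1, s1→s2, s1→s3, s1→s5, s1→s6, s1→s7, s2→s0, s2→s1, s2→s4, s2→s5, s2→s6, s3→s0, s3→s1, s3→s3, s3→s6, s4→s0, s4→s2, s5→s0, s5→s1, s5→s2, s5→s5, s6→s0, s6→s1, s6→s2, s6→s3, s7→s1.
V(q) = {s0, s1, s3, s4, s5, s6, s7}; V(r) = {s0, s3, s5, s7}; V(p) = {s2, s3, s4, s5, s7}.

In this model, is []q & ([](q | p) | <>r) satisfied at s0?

No

At s0: []q is false, [](q | p) | <>r is true, so []q & ([](q | p) | <>r) is false.
  At s0: []q requires q at every successor {s1, s2, s3, s4, s5, s6}.
    q fails at s2, so []q is false at s0.
  At s0: [](q | p) is true, <>r is true, so [](q | p) | <>r is true.
    At s0: [](q | p) requires q | p at every successor {s1, s2, s3, s4, s5, s6}.
      At s1: q | p is true.
      At s2: q | p is true.
      At s3: q | p is true.
      At s4: q | p is true.
      At s5: q | p is true.
      At s6: q | p is true.
    So [](q | p) is true at s0.
    At s0: <>r requires r at some successor in {s1, s2, s3, s4, s5, s6}.
      r holds at s3, so <>r is true at s0.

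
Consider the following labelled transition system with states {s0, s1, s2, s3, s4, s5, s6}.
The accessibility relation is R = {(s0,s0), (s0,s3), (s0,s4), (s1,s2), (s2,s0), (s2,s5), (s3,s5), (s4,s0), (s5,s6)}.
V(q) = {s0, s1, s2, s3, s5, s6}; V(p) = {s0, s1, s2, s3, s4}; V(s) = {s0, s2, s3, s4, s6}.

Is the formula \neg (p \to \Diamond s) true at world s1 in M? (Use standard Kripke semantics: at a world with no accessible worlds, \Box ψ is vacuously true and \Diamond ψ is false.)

At s1: p \to \Diamond s is true, so \neg (p \to \Diamond s) is false.
  At s1: p is true, \Diamond s is true, so p \to \Diamond s is true.
    At s1: \Diamond s requires s at some successor in {s2}.
      s holds at s2, so \Diamond s is true at s1.

No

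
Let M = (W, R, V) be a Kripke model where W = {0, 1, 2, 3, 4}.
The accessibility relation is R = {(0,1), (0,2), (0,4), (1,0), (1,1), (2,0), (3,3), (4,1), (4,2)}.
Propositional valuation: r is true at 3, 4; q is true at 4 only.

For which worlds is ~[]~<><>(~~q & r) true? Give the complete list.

Let φ = ~[]~<><>(~~q & r). Evaluate φ at each world:
  0 (successors {1, 2, 4}): φ is true.
  1 (successors {0, 1}): φ is true.
  2 (successors {0}): φ is false.
  3 (successors {3}): φ is false.
  4 (successors {1, 2}): φ is true.
For instance, at 3:
  At 3: []~<><>(~~q & r) is true, so ~[]~<><>(~~q & r) is false.
    At 3: []~<><>(~~q & r) requires ~<><>(~~q & r) at every successor {3}.
      At 3: ~<><>(~~q & r) is true.
    So []~<><>(~~q & r) is true at 3.
Satisfying worlds: {0, 1, 4}

0, 1, 4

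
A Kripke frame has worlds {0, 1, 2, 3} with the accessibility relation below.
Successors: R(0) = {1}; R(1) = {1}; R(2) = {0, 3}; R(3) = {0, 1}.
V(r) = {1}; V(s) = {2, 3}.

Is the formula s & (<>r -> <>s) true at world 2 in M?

Yes

At 2: s is true, <>r -> <>s is true, so s & (<>r -> <>s) is true.
  At 2: <>r is false, <>s is true, so <>r -> <>s is true.
    At 2: <>r requires r at some successor in {0, 3}.
      At 0: r is false.
      At 3: r is false.
    So <>r is false at 2.
    At 2: <>s requires s at some successor in {0, 3}.
      s holds at 3, so <>s is true at 2.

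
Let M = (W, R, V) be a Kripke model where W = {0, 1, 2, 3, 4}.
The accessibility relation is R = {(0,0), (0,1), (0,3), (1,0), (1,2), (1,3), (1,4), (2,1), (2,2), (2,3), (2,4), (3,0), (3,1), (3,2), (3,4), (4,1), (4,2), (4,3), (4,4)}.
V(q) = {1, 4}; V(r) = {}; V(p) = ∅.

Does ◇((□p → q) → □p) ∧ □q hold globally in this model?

No

Recall that □ψ holds at a world iff ψ holds at every accessible world, and ◇ψ holds iff ψ holds at some accessible world.
Let φ = ◇((□p → q) → □p) ∧ □q. Evaluate φ at each world:
  0 (successors {0, 1, 3}): φ is false.
  1 (successors {0, 2, 3, 4}): φ is false.
  2 (successors {1, 2, 3, 4}): φ is false.
  3 (successors {0, 1, 2, 4}): φ is false.
  4 (successors {1, 2, 3, 4}): φ is false.
Detail at 0 (counterexample):
  At 0: ◇((□p → q) → □p) is false, □q is false, so ◇((□p → q) → □p) ∧ □q is false.
    At 0: ◇((□p → q) → □p) requires (□p → q) → □p at some successor in {0, 1, 3}.
      At 0: (□p → q) → □p is false.
      At 1: (□p → q) → □p is false.
      At 3: (□p → q) → □p is false.
    So ◇((□p → q) → □p) is false at 0.
    At 0: □q requires q at every successor {0, 1, 3}.
      q fails at 0, so □q is false at 0.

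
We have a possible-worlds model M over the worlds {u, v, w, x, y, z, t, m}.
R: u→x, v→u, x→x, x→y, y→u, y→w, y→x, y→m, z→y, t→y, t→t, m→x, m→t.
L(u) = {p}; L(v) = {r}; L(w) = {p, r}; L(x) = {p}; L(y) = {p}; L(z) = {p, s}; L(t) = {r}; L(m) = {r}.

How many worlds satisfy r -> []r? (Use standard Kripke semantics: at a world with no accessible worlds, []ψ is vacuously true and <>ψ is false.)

Let φ = r -> []r. Evaluate φ at each world:
  u (successors {x}): φ is true.
  v (successors {u}): φ is false.
  w (successors ∅): φ is true.
  x (successors {x, y}): φ is true.
  y (successors {u, w, x, m}): φ is true.
  z (successors {y}): φ is true.
  t (successors {y, t}): φ is false.
  m (successors {x, t}): φ is false.
For instance, at u:
  At u: r is false, []r is false, so r -> []r is true.
    At u: []r requires r at every successor {x}.
      r fails at x, so []r is false at u.
Satisfying worlds: {u, w, x, y, z}

5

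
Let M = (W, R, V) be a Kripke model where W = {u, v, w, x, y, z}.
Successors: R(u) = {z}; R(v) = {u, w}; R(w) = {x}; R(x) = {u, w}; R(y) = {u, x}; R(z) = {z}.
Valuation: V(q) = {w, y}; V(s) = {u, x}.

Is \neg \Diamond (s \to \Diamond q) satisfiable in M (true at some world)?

Let φ = \neg \Diamond (s \to \Diamond q). Evaluate φ at each world:
  u (successors {z}): φ is false.
  v (successors {u, w}): φ is false.
  w (successors {x}): φ is false.
  x (successors {u, w}): φ is false.
  y (successors {u, x}): φ is false.
  z (successors {z}): φ is false.
For instance, at y:
  At y: \Diamond (s \to \Diamond q) is true, so \neg \Diamond (s \to \Diamond q) is false.
    At y: \Diamond (s \to \Diamond q) requires s \to \Diamond q at some successor in {u, x}.
      s \to \Diamond q holds at x, so \Diamond (s \to \Diamond q) is true at y.

No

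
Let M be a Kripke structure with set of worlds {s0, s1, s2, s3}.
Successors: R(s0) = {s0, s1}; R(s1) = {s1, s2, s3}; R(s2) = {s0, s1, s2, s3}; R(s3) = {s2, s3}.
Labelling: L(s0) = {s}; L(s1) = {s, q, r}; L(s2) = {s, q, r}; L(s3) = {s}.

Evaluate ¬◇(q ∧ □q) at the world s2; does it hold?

Recall that □ψ holds at a world iff ψ holds at every accessible world, and ◇ψ holds iff ψ holds at some accessible world.
At s2: ◇(q ∧ □q) is false, so ¬◇(q ∧ □q) is true.
  At s2: ◇(q ∧ □q) requires q ∧ □q at some successor in {s0, s1, s2, s3}.
    At s0: q ∧ □q is false.
    At s1: q ∧ □q is false.
    At s2: q ∧ □q is false.
    At s3: q ∧ □q is false.
  So ◇(q ∧ □q) is false at s2.

Yes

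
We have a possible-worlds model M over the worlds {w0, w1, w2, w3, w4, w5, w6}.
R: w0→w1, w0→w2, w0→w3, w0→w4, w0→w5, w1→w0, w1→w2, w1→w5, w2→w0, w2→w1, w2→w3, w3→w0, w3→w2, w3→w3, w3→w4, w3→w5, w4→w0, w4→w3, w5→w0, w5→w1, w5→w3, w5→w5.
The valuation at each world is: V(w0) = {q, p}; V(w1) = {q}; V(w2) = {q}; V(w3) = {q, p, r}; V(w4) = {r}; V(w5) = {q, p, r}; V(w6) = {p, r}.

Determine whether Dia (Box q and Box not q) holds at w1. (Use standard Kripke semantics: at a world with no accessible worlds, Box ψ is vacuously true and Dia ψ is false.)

Recall that Box ψ holds at a world iff ψ holds at every accessible world, and Dia ψ holds iff ψ holds at some accessible world.
At w1: Dia (Box q and Box not q) requires Box q and Box not q at some successor in {w0, w2, w5}.
  At w0: Box q and Box not q is false.
  At w2: Box q and Box not q is false.
  At w5: Box q and Box not q is false.
So Dia (Box q and Box not q) is false at w1.

No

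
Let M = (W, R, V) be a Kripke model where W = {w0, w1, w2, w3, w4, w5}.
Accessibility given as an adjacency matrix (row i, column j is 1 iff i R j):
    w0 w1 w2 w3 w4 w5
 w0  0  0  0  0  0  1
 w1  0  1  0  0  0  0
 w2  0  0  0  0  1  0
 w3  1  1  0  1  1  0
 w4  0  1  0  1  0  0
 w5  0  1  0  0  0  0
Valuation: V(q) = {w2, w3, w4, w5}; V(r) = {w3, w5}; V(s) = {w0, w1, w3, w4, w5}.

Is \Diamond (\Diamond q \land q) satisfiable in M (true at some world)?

Yes

Let φ = \Diamond (\Diamond q \land q). Evaluate φ at each world:
  w0 (successors {w5}): φ is false.
  w1 (successors {w1}): φ is false.
  w2 (successors {w4}): φ is true.
  w3 (successors {w0, w1, w3, w4}): φ is true.
  w4 (successors {w1, w3}): φ is true.
  w5 (successors {w1}): φ is false.
Detail at w2 (witness):
  At w2: \Diamond (\Diamond q \land q) requires \Diamond q \land q at some successor in {w4}.
    \Diamond q \land q holds at w4, so \Diamond (\Diamond q \land q) is true at w2.
      At w4: \Diamond q is true, q is true, so \Diamond q \land q is true.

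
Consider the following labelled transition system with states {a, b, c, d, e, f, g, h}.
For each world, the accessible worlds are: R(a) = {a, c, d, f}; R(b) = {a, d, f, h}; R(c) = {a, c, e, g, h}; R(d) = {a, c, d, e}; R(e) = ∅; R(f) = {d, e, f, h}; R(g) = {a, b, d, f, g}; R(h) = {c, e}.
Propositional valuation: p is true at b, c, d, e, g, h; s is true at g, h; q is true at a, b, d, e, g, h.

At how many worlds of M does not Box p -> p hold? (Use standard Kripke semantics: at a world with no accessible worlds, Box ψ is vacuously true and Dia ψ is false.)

6

Let φ = not Box p -> p. Evaluate φ at each world:
  a (successors {a, c, d, f}): φ is false.
  b (successors {a, d, f, h}): φ is true.
  c (successors {a, c, e, g, h}): φ is true.
  d (successors {a, c, d, e}): φ is true.
  e (successors ∅): φ is true.
  f (successors {d, e, f, h}): φ is false.
  g (successors {a, b, d, f, g}): φ is true.
  h (successors {c, e}): φ is true.
For instance, at g:
  At g: not Box p is true, p is true, so not Box p -> p is true.
    At g: Box p is false, so not Box p is true.
      At g: Box p requires p at every successor {a, b, d, f, g}.
        p fails at a, so Box p is false at g.
Satisfying worlds: {b, c, d, e, g, h}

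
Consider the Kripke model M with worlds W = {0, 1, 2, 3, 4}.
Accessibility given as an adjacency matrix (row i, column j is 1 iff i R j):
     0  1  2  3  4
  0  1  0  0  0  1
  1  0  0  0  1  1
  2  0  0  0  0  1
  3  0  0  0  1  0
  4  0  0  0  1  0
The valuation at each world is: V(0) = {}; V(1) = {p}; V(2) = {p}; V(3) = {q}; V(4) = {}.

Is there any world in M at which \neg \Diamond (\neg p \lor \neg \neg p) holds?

No

Let φ = \neg \Diamond (\neg p \lor \neg \neg p). Evaluate φ at each world:
  0 (successors {0, 4}): φ is false.
  1 (successors {3, 4}): φ is false.
  2 (successors {4}): φ is false.
  3 (successors {3}): φ is false.
  4 (successors {3}): φ is false.
For instance, at 2:
  At 2: \Diamond (\neg p \lor \neg \neg p) is true, so \neg \Diamond (\neg p \lor \neg \neg p) is false.
    At 2: \Diamond (\neg p \lor \neg \neg p) requires \neg p \lor \neg \neg p at some successor in {4}.
      \neg p \lor \neg \neg p holds at 4, so \Diamond (\neg p \lor \neg \neg p) is true at 2.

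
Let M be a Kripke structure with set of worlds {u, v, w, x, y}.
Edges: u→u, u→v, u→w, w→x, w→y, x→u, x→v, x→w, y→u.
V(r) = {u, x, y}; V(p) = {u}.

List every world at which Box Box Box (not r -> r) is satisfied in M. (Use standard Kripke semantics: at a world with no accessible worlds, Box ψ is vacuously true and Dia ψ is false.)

v

Let φ = Box Box Box (not r -> r). Evaluate φ at each world:
  u (successors {u, v, w}): φ is false.
  v (successors ∅): φ is true.
  w (successors {x, y}): φ is false.
  x (successors {u, v, w}): φ is false.
  y (successors {u}): φ is false.
For instance, at x:
  At x: Box Box Box (not r -> r) requires Box Box (not r -> r) at every successor {u, v, w}.
    Box Box (not r -> r) fails at u, so Box Box Box (not r -> r) is false at x.
      At u: Box Box (not r -> r) requires Box (not r -> r) at every successor {u, v, w}.
        Box (not r -> r) fails at u, so Box Box (not r -> r) is false at u.
Satisfying worlds: {v}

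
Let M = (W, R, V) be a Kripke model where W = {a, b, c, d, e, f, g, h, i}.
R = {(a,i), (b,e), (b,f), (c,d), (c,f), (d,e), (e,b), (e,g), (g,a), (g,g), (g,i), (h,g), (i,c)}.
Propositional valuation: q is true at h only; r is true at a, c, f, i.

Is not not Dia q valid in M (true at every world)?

Let φ = not not Dia q. Evaluate φ at each world:
  a (successors {i}): φ is false.
  b (successors {e, f}): φ is false.
  c (successors {d, f}): φ is false.
  d (successors {e}): φ is false.
  e (successors {b, g}): φ is false.
  f (successors ∅): φ is false.
  g (successors {a, g, i}): φ is false.
  h (successors {g}): φ is false.
  i (successors {c}): φ is false.
Detail at a (counterexample):
  At a: not Dia q is true, so not not Dia q is false.
    At a: Dia q is false, so not Dia q is true.
      At a: Dia q requires q at some successor in {i}.
        At i: q is false.
      So Dia q is false at a.

No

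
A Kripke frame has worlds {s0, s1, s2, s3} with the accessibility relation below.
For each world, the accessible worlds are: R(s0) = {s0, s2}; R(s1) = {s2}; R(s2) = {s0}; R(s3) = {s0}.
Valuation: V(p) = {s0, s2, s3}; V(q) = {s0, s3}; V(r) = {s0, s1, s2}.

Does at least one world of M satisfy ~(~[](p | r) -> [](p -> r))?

No

Let φ = ~(~[](p | r) -> [](p -> r)). Evaluate φ at each world:
  s0 (successors {s0, s2}): φ is false.
  s1 (successors {s2}): φ is false.
  s2 (successors {s0}): φ is false.
  s3 (successors {s0}): φ is false.
For instance, at s2:
  At s2: ~[](p | r) -> [](p -> r) is true, so ~(~[](p | r) -> [](p -> r)) is false.
    At s2: ~[](p | r) is false, [](p -> r) is true, so ~[](p | r) -> [](p -> r) is true.
      At s2: [](p | r) is true, so ~[](p | r) is false.
      At s2: [](p -> r) requires p -> r at every successor {s0}.
        At s0: p -> r is true.
      So [](p -> r) is true at s2.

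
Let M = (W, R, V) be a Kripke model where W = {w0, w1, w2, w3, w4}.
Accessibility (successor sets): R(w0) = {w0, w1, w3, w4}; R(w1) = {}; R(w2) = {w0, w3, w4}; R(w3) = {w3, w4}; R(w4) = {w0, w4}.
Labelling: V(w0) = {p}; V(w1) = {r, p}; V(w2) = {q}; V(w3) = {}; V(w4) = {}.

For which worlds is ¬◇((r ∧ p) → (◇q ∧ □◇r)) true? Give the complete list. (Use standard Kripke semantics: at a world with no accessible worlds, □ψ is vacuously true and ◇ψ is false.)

Let φ = ¬◇((r ∧ p) → (◇q ∧ □◇r)). Evaluate φ at each world:
  w0 (successors {w0, w1, w3, w4}): φ is false.
  w1 (successors ∅): φ is true.
  w2 (successors {w0, w3, w4}): φ is false.
  w3 (successors {w3, w4}): φ is false.
  w4 (successors {w0, w4}): φ is false.
For instance, at w4:
  At w4: ◇((r ∧ p) → (◇q ∧ □◇r)) is true, so ¬◇((r ∧ p) → (◇q ∧ □◇r)) is false.
    At w4: ◇((r ∧ p) → (◇q ∧ □◇r)) requires (r ∧ p) → (◇q ∧ □◇r) at some successor in {w0, w4}.
      (r ∧ p) → (◇q ∧ □◇r) holds at w0, so ◇((r ∧ p) → (◇q ∧ □◇r)) is true at w4.
Satisfying worlds: {w1}

w1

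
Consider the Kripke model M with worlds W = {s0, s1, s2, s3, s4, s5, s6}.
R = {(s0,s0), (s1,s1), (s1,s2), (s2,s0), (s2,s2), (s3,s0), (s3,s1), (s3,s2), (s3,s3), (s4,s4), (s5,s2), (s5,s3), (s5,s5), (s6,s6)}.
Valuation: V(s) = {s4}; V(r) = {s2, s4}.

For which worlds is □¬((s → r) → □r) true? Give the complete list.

Let φ = □¬((s → r) → □r). Evaluate φ at each world:
  s0 (successors {s0}): φ is true.
  s1 (successors {s1, s2}): φ is true.
  s2 (successors {s0, s2}): φ is true.
  s3 (successors {s0, s1, s2, s3}): φ is true.
  s4 (successors {s4}): φ is false.
  s5 (successors {s2, s3, s5}): φ is true.
  s6 (successors {s6}): φ is true.
For instance, at s1:
  At s1: □¬((s → r) → □r) requires ¬((s → r) → □r) at every successor {s1, s2}.
      At s1: (s → r) → □r is false, so ¬((s → r) → □r) is true.
      At s2: (s → r) → □r is false, so ¬((s → r) → □r) is true.
  So □¬((s → r) → □r) is true at s1.
Satisfying worlds: {s0, s1, s2, s3, s5, s6}

s0, s1, s2, s3, s5, s6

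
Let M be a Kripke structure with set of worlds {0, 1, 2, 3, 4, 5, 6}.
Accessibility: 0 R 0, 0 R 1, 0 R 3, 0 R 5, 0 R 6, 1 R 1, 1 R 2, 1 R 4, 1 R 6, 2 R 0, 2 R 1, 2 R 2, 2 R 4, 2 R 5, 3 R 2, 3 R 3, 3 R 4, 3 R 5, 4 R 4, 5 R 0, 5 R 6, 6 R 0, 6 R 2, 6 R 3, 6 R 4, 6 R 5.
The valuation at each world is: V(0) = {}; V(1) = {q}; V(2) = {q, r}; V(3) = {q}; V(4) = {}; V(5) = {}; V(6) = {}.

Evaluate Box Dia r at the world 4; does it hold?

No

At 4: Box Dia r requires Dia r at every successor {4}.
  Dia r fails at 4, so Box Dia r is false at 4.
    At 4: Dia r requires r at some successor in {4}.
      At 4: r is false.
    So Dia r is false at 4.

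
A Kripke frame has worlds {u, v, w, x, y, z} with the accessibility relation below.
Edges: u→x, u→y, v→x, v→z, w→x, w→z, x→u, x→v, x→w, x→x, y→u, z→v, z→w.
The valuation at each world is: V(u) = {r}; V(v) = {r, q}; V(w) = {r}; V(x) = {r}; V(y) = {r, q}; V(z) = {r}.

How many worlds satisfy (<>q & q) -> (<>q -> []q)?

Let φ = (<>q & q) -> (<>q -> []q). Evaluate φ at each world:
  u (successors {x, y}): φ is true.
  v (successors {x, z}): φ is true.
  w (successors {x, z}): φ is true.
  x (successors {u, v, w, x}): φ is true.
  y (successors {u}): φ is true.
  z (successors {v, w}): φ is true.
For instance, at x:
  At x: <>q & q is false, <>q -> []q is false, so (<>q & q) -> (<>q -> []q) is true.
    At x: <>q is true, q is false, so <>q & q is false.
      At x: <>q requires q at some successor in {u, v, w, x}.
        q holds at v, so <>q is true at x.
    At x: <>q is true, []q is false, so <>q -> []q is false.
      At x: <>q requires q at some successor in {u, v, w, x}.
        q holds at v, so <>q is true at x.
      At x: []q requires q at every successor {u, v, w, x}.
        q fails at u, so []q is false at x.
Satisfying worlds: {u, v, w, x, y, z}

6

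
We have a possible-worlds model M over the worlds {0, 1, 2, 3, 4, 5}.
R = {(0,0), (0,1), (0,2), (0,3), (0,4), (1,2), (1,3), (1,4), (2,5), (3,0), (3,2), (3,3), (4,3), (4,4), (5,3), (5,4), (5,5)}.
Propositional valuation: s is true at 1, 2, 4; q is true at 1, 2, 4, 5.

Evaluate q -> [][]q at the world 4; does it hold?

No

At 4: q is true, [][]q is false, so q -> [][]q is false.
  At 4: [][]q requires []q at every successor {3, 4}.
    []q fails at 3, so [][]q is false at 4.
      At 3: []q requires q at every successor {0, 2, 3}.
        q fails at 0, so []q is false at 3.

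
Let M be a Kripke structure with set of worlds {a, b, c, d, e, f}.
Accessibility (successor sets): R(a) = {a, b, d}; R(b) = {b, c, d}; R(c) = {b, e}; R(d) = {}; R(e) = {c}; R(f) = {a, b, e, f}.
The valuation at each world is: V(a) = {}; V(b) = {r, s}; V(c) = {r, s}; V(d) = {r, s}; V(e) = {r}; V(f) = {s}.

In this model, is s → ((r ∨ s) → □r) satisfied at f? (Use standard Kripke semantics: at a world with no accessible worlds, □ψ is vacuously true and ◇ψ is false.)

No

At f: s is true, (r ∨ s) → □r is false, so s → ((r ∨ s) → □r) is false.
  At f: r ∨ s is true, □r is false, so (r ∨ s) → □r is false.
    At f: □r requires r at every successor {a, b, e, f}.
      r fails at a, so □r is false at f.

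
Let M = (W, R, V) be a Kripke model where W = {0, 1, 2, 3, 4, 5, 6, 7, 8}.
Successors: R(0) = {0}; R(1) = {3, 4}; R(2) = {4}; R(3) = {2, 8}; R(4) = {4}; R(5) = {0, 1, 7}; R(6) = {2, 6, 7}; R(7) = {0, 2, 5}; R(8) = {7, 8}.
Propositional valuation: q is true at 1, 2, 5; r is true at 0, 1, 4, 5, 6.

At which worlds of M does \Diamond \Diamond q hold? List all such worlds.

1, 5, 6, 7, 8

Let φ = \Diamond \Diamond q. Evaluate φ at each world:
  0 (successors {0}): φ is false.
  1 (successors {3, 4}): φ is true.
  2 (successors {4}): φ is false.
  3 (successors {2, 8}): φ is false.
  4 (successors {4}): φ is false.
  5 (successors {0, 1, 7}): φ is true.
  6 (successors {2, 6, 7}): φ is true.
  7 (successors {0, 2, 5}): φ is true.
  8 (successors {7, 8}): φ is true.
For instance, at 8:
  At 8: \Diamond \Diamond q requires \Diamond q at some successor in {7, 8}.
    \Diamond q holds at 7, so \Diamond \Diamond q is true at 8.
      At 7: \Diamond q requires q at some successor in {0, 2, 5}.
        q holds at 2, so \Diamond q is true at 7.
Satisfying worlds: {1, 5, 6, 7, 8}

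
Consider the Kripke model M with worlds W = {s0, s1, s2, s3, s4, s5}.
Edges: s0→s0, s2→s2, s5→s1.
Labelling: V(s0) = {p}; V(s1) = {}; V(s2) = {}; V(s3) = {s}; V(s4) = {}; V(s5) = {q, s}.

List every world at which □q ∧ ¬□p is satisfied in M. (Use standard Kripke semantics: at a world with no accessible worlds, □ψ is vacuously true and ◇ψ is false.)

none

Let φ = □q ∧ ¬□p. Evaluate φ at each world:
  s0 (successors {s0}): φ is false.
  s1 (successors ∅): φ is false.
  s2 (successors {s2}): φ is false.
  s3 (successors ∅): φ is false.
  s4 (successors ∅): φ is false.
  s5 (successors {s1}): φ is false.
For instance, at s0:
  At s0: □q is false, ¬□p is false, so □q ∧ ¬□p is false.
    At s0: □q requires q at every successor {s0}.
      q fails at s0, so □q is false at s0.
    At s0: □p is true, so ¬□p is false.
      At s0: □p requires p at every successor {s0}.
        At s0: p is true.
      So □p is true at s0.
Satisfying worlds: none.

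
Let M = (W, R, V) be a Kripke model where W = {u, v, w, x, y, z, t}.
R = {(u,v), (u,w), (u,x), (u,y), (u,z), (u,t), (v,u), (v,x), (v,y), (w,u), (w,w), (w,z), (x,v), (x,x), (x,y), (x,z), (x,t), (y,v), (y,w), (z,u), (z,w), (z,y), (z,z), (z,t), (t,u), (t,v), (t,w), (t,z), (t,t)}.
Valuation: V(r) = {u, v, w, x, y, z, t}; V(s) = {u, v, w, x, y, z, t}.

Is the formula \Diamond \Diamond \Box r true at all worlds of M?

Yes

Let φ = \Diamond \Diamond \Box r. Evaluate φ at each world:
  u (successors {v, w, x, y, z, t}): φ is true.
  v (successors {u, x, y}): φ is true.
  w (successors {u, w, z}): φ is true.
  x (successors {v, x, y, z, t}): φ is true.
  y (successors {v, w}): φ is true.
  z (successors {u, w, y, z, t}): φ is true.
  t (successors {u, v, w, z, t}): φ is true.
For instance, at y:
  At y: \Diamond \Diamond \Box r requires \Diamond \Box r at some successor in {v, w}.
    \Diamond \Box r holds at v, so \Diamond \Diamond \Box r is true at y.
      At v: \Diamond \Box r requires \Box r at some successor in {u, x, y}.
        \Box r holds at u, so \Diamond \Box r is true at v.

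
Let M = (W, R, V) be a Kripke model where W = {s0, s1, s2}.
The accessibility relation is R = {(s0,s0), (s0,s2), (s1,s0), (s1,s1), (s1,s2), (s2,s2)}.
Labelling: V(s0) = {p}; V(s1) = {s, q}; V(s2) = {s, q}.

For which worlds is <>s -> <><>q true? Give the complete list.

Recall that <>ψ holds at a world iff ψ holds at some accessible world.
Let φ = <>s -> <><>q. Evaluate φ at each world:
  s0 (successors {s0, s2}): φ is true.
  s1 (successors {s0, s1, s2}): φ is true.
  s2 (successors {s2}): φ is true.
For instance, at s1:
  At s1: <>s is true, <><>q is true, so <>s -> <><>q is true.
    At s1: <>s requires s at some successor in {s0, s1, s2}.
      s holds at s1, so <>s is true at s1.
    At s1: <><>q requires <>q at some successor in {s0, s1, s2}.
      <>q holds at s0, so <><>q is true at s1.
Satisfying worlds: {s0, s1, s2}

s0, s1, s2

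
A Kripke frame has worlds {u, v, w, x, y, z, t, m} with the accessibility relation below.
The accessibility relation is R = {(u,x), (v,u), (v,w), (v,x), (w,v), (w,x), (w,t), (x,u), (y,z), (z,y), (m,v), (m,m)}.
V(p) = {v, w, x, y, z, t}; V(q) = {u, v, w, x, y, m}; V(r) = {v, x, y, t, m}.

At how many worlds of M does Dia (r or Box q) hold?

Let φ = Dia (r or Box q). Evaluate φ at each world:
  u (successors {x}): φ is true.
  v (successors {u, w, x}): φ is true.
  w (successors {v, x, t}): φ is true.
  x (successors {u}): φ is true.
  y (successors {z}): φ is true.
  z (successors {y}): φ is true.
  t (successors ∅): φ is false.
  m (successors {v, m}): φ is true.
For instance, at y:
  At y: Dia (r or Box q) requires r or Box q at some successor in {z}.
    r or Box q holds at z, so Dia (r or Box q) is true at y.
      At z: r is false, Box q is true, so r or Box q is true.
Satisfying worlds: {u, v, w, x, y, z, m}

7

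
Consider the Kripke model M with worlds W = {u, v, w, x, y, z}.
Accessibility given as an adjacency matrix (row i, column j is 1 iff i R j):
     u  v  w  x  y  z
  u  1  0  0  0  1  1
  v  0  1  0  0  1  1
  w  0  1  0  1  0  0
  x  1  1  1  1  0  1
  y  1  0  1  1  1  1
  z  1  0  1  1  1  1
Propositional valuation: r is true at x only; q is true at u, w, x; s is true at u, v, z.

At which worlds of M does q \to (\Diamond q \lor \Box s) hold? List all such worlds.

u, v, w, x, y, z

Let φ = q \to (\Diamond q \lor \Box s). Evaluate φ at each world:
  u (successors {u, y, z}): φ is true.
  v (successors {v, y, z}): φ is true.
  w (successors {v, x}): φ is true.
  x (successors {u, v, w, x, z}): φ is true.
  y (successors {u, w, x, y, z}): φ is true.
  z (successors {u, w, x, y, z}): φ is true.
For instance, at x:
  At x: q is true, \Diamond q \lor \Box s is true, so q \to (\Diamond q \lor \Box s) is true.
    At x: \Diamond q is true, \Box s is false, so \Diamond q \lor \Box s is true.
      At x: \Diamond q requires q at some successor in {u, v, w, x, z}.
        q holds at u, so \Diamond q is true at x.
      At x: \Box s requires s at every successor {u, v, w, x, z}.
        s fails at w, so \Box s is false at x.
Satisfying worlds: {u, v, w, x, y, z}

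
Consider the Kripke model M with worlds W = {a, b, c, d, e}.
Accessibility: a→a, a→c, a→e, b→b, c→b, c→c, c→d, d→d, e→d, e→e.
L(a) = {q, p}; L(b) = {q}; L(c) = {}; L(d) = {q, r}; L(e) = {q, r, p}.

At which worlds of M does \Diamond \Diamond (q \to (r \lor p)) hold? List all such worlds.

Recall that \Diamond ψ holds at a world iff ψ holds at some accessible world.
Let φ = \Diamond \Diamond (q \to (r \lor p)). Evaluate φ at each world:
  a (successors {a, c, e}): φ is true.
  b (successors {b}): φ is false.
  c (successors {b, c, d}): φ is true.
  d (successors {d}): φ is true.
  e (successors {d, e}): φ is true.
For instance, at d:
  At d: \Diamond \Diamond (q \to (r \lor p)) requires \Diamond (q \to (r \lor p)) at some successor in {d}.
    \Diamond (q \to (r \lor p)) holds at d, so \Diamond \Diamond (q \to (r \lor p)) is true at d.
      At d: \Diamond (q \to (r \lor p)) requires q \to (r \lor p) at some successor in {d}.
        q \to (r \lor p) holds at d, so \Diamond (q \to (r \lor p)) is true at d.
Satisfying worlds: {a, c, d, e}

a, c, d, e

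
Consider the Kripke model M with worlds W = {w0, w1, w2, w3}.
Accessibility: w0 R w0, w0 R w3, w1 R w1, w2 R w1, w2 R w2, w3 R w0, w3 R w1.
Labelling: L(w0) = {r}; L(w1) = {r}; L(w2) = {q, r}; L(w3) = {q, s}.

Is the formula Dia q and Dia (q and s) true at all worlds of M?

No

Let φ = Dia q and Dia (q and s). Evaluate φ at each world:
  w0 (successors {w0, w3}): φ is true.
  w1 (successors {w1}): φ is false.
  w2 (successors {w1, w2}): φ is false.
  w3 (successors {w0, w1}): φ is false.
Detail at w1 (counterexample):
  At w1: Dia q is false, Dia (q and s) is false, so Dia q and Dia (q and s) is false.
    At w1: Dia q requires q at some successor in {w1}.
      At w1: q is false.
    So Dia q is false at w1.
    At w1: Dia (q and s) requires q and s at some successor in {w1}.
      At w1: q and s is false.
    So Dia (q and s) is false at w1.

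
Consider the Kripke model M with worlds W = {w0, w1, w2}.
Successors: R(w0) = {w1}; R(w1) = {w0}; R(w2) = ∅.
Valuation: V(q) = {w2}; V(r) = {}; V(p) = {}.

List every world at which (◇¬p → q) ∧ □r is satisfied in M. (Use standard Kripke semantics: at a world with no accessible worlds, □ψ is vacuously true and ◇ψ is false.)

w2

Let φ = (◇¬p → q) ∧ □r. Evaluate φ at each world:
  w0 (successors {w1}): φ is false.
  w1 (successors {w0}): φ is false.
  w2 (successors ∅): φ is true.
For instance, at w0:
  At w0: ◇¬p → q is false, □r is false, so (◇¬p → q) ∧ □r is false.
    At w0: ◇¬p is true, q is false, so ◇¬p → q is false.
      At w0: ◇¬p requires ¬p at some successor in {w1}.
        ¬p holds at w1, so ◇¬p is true at w0.
    At w0: □r requires r at every successor {w1}.
      r fails at w1, so □r is false at w0.
Satisfying worlds: {w2}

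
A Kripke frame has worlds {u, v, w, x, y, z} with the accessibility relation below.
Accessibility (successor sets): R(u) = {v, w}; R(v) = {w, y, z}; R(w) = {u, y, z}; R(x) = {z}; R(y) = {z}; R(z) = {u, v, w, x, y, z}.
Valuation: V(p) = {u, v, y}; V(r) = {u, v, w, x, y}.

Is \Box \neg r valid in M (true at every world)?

No

Let φ = \Box \neg r. Evaluate φ at each world:
  u (successors {v, w}): φ is false.
  v (successors {w, y, z}): φ is false.
  w (successors {u, y, z}): φ is false.
  x (successors {z}): φ is true.
  y (successors {z}): φ is true.
  z (successors {u, v, w, x, y, z}): φ is false.
Detail at u (counterexample):
  At u: \Box \neg r requires \neg r at every successor {v, w}.
    \neg r fails at v, so \Box \neg r is false at u.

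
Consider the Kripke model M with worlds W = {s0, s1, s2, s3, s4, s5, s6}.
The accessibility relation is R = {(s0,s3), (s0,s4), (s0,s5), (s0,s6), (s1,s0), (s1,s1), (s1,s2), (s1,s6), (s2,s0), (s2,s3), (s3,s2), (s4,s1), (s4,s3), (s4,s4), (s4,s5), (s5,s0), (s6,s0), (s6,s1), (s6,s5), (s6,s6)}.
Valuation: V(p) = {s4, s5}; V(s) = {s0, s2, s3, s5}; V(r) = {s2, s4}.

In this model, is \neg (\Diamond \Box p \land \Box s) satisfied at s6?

Yes

At s6: \Diamond \Box p \land \Box s is false, so \neg (\Diamond \Box p \land \Box s) is true.
  At s6: \Diamond \Box p is false, \Box s is false, so \Diamond \Box p \land \Box s is false.
    At s6: \Diamond \Box p requires \Box p at some successor in {s0, s1, s5, s6}.
      At s0: \Box p is false.
      At s1: \Box p is false.
      At s5: \Box p is false.
      At s6: \Box p is false.
    So \Diamond \Box p is false at s6.
    At s6: \Box s requires s at every successor {s0, s1, s5, s6}.
      s fails at s1, so \Box s is false at s6.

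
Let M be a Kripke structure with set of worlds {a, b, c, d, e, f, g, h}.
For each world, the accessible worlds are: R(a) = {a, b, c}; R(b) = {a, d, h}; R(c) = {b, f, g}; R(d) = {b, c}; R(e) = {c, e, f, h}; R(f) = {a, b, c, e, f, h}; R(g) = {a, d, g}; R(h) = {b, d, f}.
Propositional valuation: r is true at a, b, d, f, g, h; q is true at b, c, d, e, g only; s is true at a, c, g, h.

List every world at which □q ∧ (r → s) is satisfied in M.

Let φ = □q ∧ (r → s). Evaluate φ at each world:
  a (successors {a, b, c}): φ is false.
  b (successors {a, d, h}): φ is false.
  c (successors {b, f, g}): φ is false.
  d (successors {b, c}): φ is false.
  e (successors {c, e, f, h}): φ is false.
  f (successors {a, b, c, e, f, h}): φ is false.
  g (successors {a, d, g}): φ is false.
  h (successors {b, d, f}): φ is false.
For instance, at h:
  At h: □q is false, r → s is true, so □q ∧ (r → s) is false.
    At h: □q requires q at every successor {b, d, f}.
      q fails at f, so □q is false at h.
Satisfying worlds: none.

none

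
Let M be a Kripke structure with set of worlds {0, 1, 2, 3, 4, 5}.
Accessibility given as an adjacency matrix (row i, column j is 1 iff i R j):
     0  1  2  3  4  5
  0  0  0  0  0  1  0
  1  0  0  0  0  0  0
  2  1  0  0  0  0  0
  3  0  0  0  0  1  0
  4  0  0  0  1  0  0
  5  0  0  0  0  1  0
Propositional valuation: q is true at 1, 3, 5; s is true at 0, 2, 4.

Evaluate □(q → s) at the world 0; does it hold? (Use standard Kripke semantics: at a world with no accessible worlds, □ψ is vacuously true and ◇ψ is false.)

At 0: □(q → s) requires q → s at every successor {4}.
  At 4: q → s is true.
So □(q → s) is true at 0.

Yes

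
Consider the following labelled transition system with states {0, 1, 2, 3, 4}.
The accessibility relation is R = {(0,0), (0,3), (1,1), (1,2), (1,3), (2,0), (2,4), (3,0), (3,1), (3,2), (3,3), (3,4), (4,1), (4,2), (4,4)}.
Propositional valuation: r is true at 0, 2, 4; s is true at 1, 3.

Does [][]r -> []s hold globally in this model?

Yes

Let φ = [][]r -> []s. Evaluate φ at each world:
  0 (successors {0, 3}): φ is true.
  1 (successors {1, 2, 3}): φ is true.
  2 (successors {0, 4}): φ is true.
  3 (successors {0, 1, 2, 3, 4}): φ is true.
  4 (successors {1, 2, 4}): φ is true.
For instance, at 4:
  At 4: [][]r is false, []s is false, so [][]r -> []s is true.
    At 4: [][]r requires []r at every successor {1, 2, 4}.
      []r fails at 1, so [][]r is false at 4.
    At 4: []s requires s at every successor {1, 2, 4}.
      s fails at 2, so []s is false at 4.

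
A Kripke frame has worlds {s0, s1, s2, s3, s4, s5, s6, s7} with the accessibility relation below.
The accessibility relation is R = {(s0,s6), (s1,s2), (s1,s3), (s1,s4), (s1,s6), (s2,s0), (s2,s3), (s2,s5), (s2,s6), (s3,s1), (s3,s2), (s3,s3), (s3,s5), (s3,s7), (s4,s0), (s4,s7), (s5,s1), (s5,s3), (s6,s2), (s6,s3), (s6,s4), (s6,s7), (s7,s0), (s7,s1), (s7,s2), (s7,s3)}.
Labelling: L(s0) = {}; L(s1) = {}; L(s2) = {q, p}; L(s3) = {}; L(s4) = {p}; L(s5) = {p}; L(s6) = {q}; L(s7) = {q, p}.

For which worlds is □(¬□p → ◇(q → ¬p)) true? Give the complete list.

Let φ = □(¬□p → ◇(q → ¬p)). Evaluate φ at each world:
  s0 (successors {s6}): φ is true.
  s1 (successors {s2, s3, s4, s6}): φ is true.
  s2 (successors {s0, s3, s5, s6}): φ is true.
  s3 (successors {s1, s2, s3, s5, s7}): φ is true.
  s4 (successors {s0, s7}): φ is true.
  s5 (successors {s1, s3}): φ is true.
  s6 (successors {s2, s3, s4, s7}): φ is true.
  s7 (successors {s0, s1, s2, s3}): φ is true.
For instance, at s7:
  At s7: □(¬□p → ◇(q → ¬p)) requires ¬□p → ◇(q → ¬p) at every successor {s0, s1, s2, s3}.
    At s0: ¬□p → ◇(q → ¬p) is true.
    At s1: ¬□p → ◇(q → ¬p) is true.
    At s2: ¬□p → ◇(q → ¬p) is true.
    At s3: ¬□p → ◇(q → ¬p) is true.
  So □(¬□p → ◇(q → ¬p)) is true at s7.
Satisfying worlds: {s0, s1, s2, s3, s4, s5, s6, s7}

s0, s1, s2, s3, s4, s5, s6, s7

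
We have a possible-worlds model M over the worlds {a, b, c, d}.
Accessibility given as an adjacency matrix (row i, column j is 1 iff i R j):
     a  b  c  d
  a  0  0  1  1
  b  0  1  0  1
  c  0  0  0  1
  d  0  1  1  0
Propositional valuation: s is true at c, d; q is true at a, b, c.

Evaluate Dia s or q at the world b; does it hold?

At b: Dia s is true, q is true, so Dia s or q is true.
  At b: Dia s requires s at some successor in {b, d}.
    s holds at d, so Dia s is true at b.

Yes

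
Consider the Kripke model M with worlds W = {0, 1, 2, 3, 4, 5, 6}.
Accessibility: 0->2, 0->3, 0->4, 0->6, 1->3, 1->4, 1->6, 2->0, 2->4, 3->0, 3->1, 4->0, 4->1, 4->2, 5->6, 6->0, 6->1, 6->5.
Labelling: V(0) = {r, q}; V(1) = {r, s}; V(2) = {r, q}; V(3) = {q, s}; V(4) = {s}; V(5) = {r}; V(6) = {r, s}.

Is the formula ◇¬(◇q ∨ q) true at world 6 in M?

Yes

At 6: ◇¬(◇q ∨ q) requires ¬(◇q ∨ q) at some successor in {0, 1, 5}.
  ¬(◇q ∨ q) holds at 5, so ◇¬(◇q ∨ q) is true at 6.
    At 5: ◇q ∨ q is false, so ¬(◇q ∨ q) is true.
      At 5: ◇q is false, q is false, so ◇q ∨ q is false.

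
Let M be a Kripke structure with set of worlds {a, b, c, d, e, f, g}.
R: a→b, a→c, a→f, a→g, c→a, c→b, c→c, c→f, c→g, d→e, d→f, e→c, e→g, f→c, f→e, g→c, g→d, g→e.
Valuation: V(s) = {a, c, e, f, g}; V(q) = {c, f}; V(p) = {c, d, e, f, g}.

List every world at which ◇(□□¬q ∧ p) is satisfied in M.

none

Let φ = ◇(□□¬q ∧ p). Evaluate φ at each world:
  a (successors {b, c, f, g}): φ is false.
  b (successors ∅): φ is false.
  c (successors {a, b, c, f, g}): φ is false.
  d (successors {e, f}): φ is false.
  e (successors {c, g}): φ is false.
  f (successors {c, e}): φ is false.
  g (successors {c, d, e}): φ is false.
For instance, at e:
  At e: ◇(□□¬q ∧ p) requires □□¬q ∧ p at some successor in {c, g}.
    At c: □□¬q ∧ p is false.
    At g: □□¬q ∧ p is false.
  So ◇(□□¬q ∧ p) is false at e.
Satisfying worlds: none.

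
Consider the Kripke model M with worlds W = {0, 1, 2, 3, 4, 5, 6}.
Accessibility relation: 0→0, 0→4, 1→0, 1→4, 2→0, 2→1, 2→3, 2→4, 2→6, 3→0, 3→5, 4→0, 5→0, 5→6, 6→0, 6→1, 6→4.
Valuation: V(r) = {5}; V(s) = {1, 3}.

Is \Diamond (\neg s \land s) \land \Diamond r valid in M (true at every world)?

No

Let φ = \Diamond (\neg s \land s) \land \Diamond r. Evaluate φ at each world:
  0 (successors {0, 4}): φ is false.
  1 (successors {0, 4}): φ is false.
  2 (successors {0, 1, 3, 4, 6}): φ is false.
  3 (successors {0, 5}): φ is false.
  4 (successors {0}): φ is false.
  5 (successors {0, 6}): φ is false.
  6 (successors {0, 1, 4}): φ is false.
Detail at 0 (counterexample):
  At 0: \Diamond (\neg s \land s) is false, \Diamond r is false, so \Diamond (\neg s \land s) \land \Diamond r is false.
    At 0: \Diamond (\neg s \land s) requires \neg s \land s at some successor in {0, 4}.
      At 0: \neg s \land s is false.
      At 4: \neg s \land s is false.
    So \Diamond (\neg s \land s) is false at 0.
    At 0: \Diamond r requires r at some successor in {0, 4}.
      At 0: r is false.
      At 4: r is false.
    So \Diamond r is false at 0.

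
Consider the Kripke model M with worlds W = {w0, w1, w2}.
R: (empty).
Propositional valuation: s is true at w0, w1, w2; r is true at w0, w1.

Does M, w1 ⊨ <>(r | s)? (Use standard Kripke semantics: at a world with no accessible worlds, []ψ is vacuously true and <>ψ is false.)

No

At w1: no accessible worlds, so <>(r | s) is false.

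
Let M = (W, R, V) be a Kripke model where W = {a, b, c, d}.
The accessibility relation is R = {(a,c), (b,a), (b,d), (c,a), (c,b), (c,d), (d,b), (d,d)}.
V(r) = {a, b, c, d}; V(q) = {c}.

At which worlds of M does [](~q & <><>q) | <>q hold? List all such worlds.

a

Let φ = [](~q & <><>q) | <>q. Evaluate φ at each world:
  a (successors {c}): φ is true.
  b (successors {a, d}): φ is false.
  c (successors {a, b, d}): φ is false.
  d (successors {b, d}): φ is false.
For instance, at a:
  At a: [](~q & <><>q) is false, <>q is true, so [](~q & <><>q) | <>q is true.
    At a: [](~q & <><>q) requires ~q & <><>q at every successor {c}.
      ~q & <><>q fails at c, so [](~q & <><>q) is false at a.
    At a: <>q requires q at some successor in {c}.
      q holds at c, so <>q is true at a.
Satisfying worlds: {a}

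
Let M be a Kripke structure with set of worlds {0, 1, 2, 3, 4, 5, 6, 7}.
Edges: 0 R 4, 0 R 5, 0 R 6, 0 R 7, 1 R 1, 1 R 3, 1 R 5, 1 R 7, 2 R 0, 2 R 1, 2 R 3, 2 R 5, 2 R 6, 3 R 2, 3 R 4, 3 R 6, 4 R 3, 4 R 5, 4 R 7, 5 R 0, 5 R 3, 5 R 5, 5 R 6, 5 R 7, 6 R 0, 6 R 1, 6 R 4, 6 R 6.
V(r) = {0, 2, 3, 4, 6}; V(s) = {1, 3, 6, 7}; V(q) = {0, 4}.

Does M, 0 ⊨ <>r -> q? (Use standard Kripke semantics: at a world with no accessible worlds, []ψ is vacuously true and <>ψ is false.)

Yes

Recall that <>ψ holds at a world iff ψ holds at some accessible world.
At 0: <>r is true, q is true, so <>r -> q is true.
  At 0: <>r requires r at some successor in {4, 5, 6, 7}.
    r holds at 4, so <>r is true at 0.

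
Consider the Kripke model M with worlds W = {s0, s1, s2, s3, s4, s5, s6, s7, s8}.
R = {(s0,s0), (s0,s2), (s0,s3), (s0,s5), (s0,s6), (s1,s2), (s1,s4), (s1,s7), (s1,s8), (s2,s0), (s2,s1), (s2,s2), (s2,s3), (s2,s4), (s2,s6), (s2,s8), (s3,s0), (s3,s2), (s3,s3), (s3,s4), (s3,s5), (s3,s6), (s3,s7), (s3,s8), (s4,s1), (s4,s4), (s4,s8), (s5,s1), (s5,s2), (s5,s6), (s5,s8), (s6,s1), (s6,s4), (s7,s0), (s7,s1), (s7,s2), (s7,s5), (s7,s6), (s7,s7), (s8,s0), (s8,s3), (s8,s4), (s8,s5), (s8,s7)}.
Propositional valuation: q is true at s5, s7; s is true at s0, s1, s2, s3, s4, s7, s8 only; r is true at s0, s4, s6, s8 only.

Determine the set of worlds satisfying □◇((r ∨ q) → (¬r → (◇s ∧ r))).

Recall that □ψ holds at a world iff ψ holds at every accessible world, and ◇ψ holds iff ψ holds at some accessible world.
Let φ = □◇((r ∨ q) → (¬r → (◇s ∧ r))). Evaluate φ at each world:
  s0 (successors {s0, s2, s3, s5, s6}): φ is true.
  s1 (successors {s2, s4, s7, s8}): φ is true.
  s2 (successors {s0, s1, s2, s3, s4, s6, s8}): φ is true.
  s3 (successors {s0, s2, s3, s4, s5, s6, s7, s8}): φ is true.
  s4 (successors {s1, s4, s8}): φ is true.
  s5 (successors {s1, s2, s6, s8}): φ is true.
  s6 (successors {s1, s4}): φ is true.
  s7 (successors {s0, s1, s2, s5, s6, s7}): φ is true.
  s8 (successors {s0, s3, s4, s5, s7}): φ is true.
For instance, at s8:
  At s8: □◇((r ∨ q) → (¬r → (◇s ∧ r))) requires ◇((r ∨ q) → (¬r → (◇s ∧ r))) at every successor {s0, s3, s4, s5, s7}.
    At s0: ◇((r ∨ q) → (¬r → (◇s ∧ r))) is true.
    At s3: ◇((r ∨ q) → (¬r → (◇s ∧ r))) is true.
    At s4: ◇((r ∨ q) → (¬r → (◇s ∧ r))) is true.
    At s5: ◇((r ∨ q) → (¬r → (◇s ∧ r))) is true.
    At s7: ◇((r ∨ q) → (¬r → (◇s ∧ r))) is true.
  So □◇((r ∨ q) → (¬r → (◇s ∧ r))) is true at s8.
Satisfying worlds: {s0, s1, s2, s3, s4, s5, s6, s7, s8}

s0, s1, s2, s3, s4, s5, s6, s7, s8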